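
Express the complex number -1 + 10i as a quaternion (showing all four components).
-1 + 10i + 0j + 0k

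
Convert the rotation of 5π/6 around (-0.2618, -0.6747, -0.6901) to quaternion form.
0.2588 - 0.2529i - 0.6517j - 0.6666k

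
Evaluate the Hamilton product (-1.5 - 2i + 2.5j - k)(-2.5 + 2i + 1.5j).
4 + 3.5i - 10.5j - 5.5k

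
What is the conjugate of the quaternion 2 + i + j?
2 - i - j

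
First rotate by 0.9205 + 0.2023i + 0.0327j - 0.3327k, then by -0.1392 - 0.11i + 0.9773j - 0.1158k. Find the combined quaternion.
-0.1764 - 0.4508i + 0.835j - 0.2616k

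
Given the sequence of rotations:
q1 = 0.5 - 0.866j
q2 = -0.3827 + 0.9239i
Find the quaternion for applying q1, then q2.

q2 · q1 = -0.1913 + 0.462i + 0.3314j - 0.8001k
-0.1913 + 0.462i + 0.3314j - 0.8001k


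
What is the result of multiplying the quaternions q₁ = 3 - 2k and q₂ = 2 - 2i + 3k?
12 - 6i + 4j + 5k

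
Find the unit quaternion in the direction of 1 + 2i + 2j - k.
0.3162 + 0.6325i + 0.6325j - 0.3162k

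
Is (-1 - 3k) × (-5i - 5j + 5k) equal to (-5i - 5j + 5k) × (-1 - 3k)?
No: pq = 15 - 10i + 20j - 5k ≠ 15 + 20i - 10j - 5k = qp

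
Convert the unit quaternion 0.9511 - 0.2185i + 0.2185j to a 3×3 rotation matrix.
[[0.9045, -0.0955, 0.4156], [-0.0955, 0.9045, 0.4156], [-0.4156, -0.4156, 0.809]]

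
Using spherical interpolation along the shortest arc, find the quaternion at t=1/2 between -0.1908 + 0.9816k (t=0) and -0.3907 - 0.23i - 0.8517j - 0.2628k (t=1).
0.1299 + 0.1495i + 0.5536j + 0.8089k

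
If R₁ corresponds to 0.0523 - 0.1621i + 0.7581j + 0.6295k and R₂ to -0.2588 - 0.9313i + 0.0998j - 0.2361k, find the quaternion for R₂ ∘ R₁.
-0.0915 + 0.2351i + 0.4335j - 0.8651k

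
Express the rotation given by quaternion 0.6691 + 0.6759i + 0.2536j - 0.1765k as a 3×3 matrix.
[[0.8091, 0.579, 0.1008], [0.1066, 0.024, -0.994], [-0.578, 0.815, -0.0423]]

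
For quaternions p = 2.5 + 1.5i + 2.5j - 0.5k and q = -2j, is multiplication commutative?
No: pq = 5 - i - 5j - 3k ≠ 5 + i - 5j + 3k = qp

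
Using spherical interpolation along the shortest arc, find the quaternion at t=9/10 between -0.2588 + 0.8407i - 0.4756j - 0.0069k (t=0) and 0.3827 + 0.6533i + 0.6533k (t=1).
0.3273 + 0.7172i - 0.0588j + 0.6124k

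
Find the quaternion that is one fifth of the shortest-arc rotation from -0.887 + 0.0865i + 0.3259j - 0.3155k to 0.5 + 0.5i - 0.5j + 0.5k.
-0.8459 - 0.0383i + 0.3804j - 0.3718k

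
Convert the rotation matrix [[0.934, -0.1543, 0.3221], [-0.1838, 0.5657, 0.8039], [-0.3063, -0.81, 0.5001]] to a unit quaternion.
0.866 - 0.4659i + 0.1814j - 0.0085k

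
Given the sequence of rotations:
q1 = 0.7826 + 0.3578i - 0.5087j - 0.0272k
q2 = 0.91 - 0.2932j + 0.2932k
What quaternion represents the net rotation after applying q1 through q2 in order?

q2 · q1 = 0.571 + 0.4827i - 0.5875j + 0.3096k
0.571 + 0.4827i - 0.5875j + 0.3096k


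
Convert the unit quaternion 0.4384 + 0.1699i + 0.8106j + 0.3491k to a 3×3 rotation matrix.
[[-0.5579, -0.0306, 0.8294], [0.5815, 0.6985, 0.417], [-0.5921, 0.7149, -0.3719]]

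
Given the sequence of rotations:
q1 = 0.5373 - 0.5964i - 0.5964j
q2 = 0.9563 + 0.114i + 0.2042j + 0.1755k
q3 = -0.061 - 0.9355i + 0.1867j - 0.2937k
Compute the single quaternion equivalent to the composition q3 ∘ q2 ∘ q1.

q2 · q1 = 0.7036 - 0.4044i - 0.5653j + 0.1481k
q3 · q2 · q1 = -0.2722 - 0.7719i + 0.4232j + 0.3887k
-0.2722 - 0.7719i + 0.4232j + 0.3887k


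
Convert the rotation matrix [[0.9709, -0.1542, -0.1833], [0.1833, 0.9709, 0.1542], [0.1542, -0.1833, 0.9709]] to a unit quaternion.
0.989 - 0.0853i - 0.0853j + 0.0853k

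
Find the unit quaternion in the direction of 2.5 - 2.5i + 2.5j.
0.5774 - 0.5774i + 0.5774j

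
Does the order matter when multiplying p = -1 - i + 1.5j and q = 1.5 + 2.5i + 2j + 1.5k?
Yes: pq = -2 - 1.75i + 1.75j - 7.25k ≠ -2 - 6.25i - 1.25j + 4.25k = qp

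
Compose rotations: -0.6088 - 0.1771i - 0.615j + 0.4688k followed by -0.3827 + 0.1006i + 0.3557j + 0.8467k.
0.0726 + 0.694i - 0.1783j - 0.6938k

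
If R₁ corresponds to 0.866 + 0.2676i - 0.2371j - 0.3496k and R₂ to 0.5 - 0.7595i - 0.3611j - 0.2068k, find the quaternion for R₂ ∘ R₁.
0.4783 - 0.4467i - 0.7521j - 0.0772k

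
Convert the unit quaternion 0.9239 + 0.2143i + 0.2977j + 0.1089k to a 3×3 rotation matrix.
[[0.799, -0.0736, 0.5968], [0.3288, 0.8844, -0.3311], [-0.5034, 0.4608, 0.7309]]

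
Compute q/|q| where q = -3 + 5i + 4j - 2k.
-0.4082 + 0.6804i + 0.5443j - 0.2722k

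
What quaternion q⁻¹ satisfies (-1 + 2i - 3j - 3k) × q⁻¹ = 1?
-0.0435 - 0.087i + 0.1304j + 0.1304k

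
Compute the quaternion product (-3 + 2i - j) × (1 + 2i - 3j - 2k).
-10 - 2i + 12j + 2k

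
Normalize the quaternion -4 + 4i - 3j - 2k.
-0.5963 + 0.5963i - 0.4472j - 0.2981k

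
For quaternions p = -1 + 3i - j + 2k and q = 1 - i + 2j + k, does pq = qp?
No: pq = 2 - i - 8j + 6k ≠ 2 + 9i + 2j - 4k = qp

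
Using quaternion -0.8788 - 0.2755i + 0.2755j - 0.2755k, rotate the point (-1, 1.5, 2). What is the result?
(-2.315, -0.56, 1.255)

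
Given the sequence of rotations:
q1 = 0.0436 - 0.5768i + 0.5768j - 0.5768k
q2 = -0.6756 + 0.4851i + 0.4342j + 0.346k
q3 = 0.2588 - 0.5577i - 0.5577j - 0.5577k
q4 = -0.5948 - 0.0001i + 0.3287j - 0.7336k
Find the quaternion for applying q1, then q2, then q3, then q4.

q2 · q1 = 0.1995 - 0.0392i - 0.2905j + 0.935k
q3 · q2 · q1 = 0.3892 - 0.8049i + 0.3569j + 0.2709k
q4 · q3 · q2 · q1 = -0.1502 + 0.8296i + 0.5061j - 0.1821k
-0.1502 + 0.8296i + 0.5061j - 0.1821k


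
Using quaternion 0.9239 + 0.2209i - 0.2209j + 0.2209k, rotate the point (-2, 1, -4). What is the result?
(-0.873, 2.207, -3.92)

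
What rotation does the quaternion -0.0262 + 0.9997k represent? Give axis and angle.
axis = (0, 0, 1), θ = 183°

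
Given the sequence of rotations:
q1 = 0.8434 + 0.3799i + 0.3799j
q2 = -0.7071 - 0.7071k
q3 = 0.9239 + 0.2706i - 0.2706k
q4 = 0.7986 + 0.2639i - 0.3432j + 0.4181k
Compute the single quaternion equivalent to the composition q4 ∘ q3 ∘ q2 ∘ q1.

q2 · q1 = -0.5964 - 0.5373j - 0.5964k
q3 · q2 · q1 = -0.7124 - 0.3068i - 0.335j - 0.535k
q4 · q3 · q2 · q1 = -0.3792 - 0.1093i - 0.0101j - 0.9188k
-0.3792 - 0.1093i - 0.0101j - 0.9188k


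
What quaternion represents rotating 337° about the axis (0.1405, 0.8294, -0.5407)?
-0.9799 + 0.028i + 0.1654j - 0.1078k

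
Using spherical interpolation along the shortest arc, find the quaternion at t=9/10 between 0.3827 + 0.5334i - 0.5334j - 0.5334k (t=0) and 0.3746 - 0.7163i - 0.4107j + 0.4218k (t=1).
-0.3068 + 0.7588i + 0.3208j - 0.4767k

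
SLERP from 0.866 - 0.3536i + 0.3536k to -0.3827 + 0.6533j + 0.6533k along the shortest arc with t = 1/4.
0.915 - 0.3172i - 0.2359j + 0.0812k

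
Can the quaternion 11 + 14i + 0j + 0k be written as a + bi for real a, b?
Yes. The quaternion 11 + 14i has j- and k-coefficients y = z = 0, so it lies in the complex subalgebra spanned by 1 and i.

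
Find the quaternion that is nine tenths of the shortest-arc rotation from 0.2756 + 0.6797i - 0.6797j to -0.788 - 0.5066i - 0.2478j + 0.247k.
0.7783 + 0.564i + 0.1477j - 0.233k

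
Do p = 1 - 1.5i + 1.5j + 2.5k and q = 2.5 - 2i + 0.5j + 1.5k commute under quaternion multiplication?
No: pq = -5 - 4.75i + 1.5j + 10k ≠ -5 - 6.75i + 7j + 5.5k = qp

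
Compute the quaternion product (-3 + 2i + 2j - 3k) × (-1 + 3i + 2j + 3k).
2 + i - 23j - 8k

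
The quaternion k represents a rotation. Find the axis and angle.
axis = (0, 0, 1), θ = π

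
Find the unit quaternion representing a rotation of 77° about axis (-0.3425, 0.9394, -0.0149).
0.7826 - 0.2132i + 0.5848j - 0.0093k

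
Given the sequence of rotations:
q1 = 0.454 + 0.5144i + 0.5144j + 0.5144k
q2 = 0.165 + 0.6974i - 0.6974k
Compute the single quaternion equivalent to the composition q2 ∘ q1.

q2 · q1 = 0.0749 + 0.7602i - 0.6326j + 0.127k
0.0749 + 0.7602i - 0.6326j + 0.127k


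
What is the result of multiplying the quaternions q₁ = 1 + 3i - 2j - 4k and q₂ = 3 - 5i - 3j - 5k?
-8 + 2i + 26j - 36k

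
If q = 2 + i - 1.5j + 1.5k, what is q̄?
2 - i + 1.5j - 1.5k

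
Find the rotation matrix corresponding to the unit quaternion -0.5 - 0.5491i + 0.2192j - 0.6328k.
[[0.103, -0.8735, 0.4757], [0.3921, -0.4039, -0.8265], [0.9141, 0.2717, 0.3009]]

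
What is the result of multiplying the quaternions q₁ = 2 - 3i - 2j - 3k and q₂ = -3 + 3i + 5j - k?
10 + 32i + 4j - 2k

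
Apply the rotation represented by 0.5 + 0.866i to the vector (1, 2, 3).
(1, -3.598, 0.232)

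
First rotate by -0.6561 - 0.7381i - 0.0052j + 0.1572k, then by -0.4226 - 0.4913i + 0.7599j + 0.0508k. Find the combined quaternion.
-0.0894 + 0.754i - 0.4566j + 0.4637k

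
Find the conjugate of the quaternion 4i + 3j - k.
-4i - 3j + k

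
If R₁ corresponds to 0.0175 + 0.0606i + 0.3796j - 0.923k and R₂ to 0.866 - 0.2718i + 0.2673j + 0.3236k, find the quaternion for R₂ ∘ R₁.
0.2288 - 0.3218i + 0.1022j - 0.913k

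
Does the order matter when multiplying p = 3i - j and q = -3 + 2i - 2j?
Yes: pq = -8 - 9i + 3j - 4k ≠ -8 - 9i + 3j + 4k = qp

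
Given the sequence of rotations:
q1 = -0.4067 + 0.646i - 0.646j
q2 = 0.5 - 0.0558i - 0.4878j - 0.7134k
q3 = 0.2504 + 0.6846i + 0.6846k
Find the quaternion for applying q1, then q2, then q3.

q2 · q1 = -0.4824 - 0.1152i - 0.5855j + 0.6413k
q3 · q2 · q1 = -0.481 + 0.0417i - 0.6645j - 0.5705k
-0.481 + 0.0417i - 0.6645j - 0.5705k


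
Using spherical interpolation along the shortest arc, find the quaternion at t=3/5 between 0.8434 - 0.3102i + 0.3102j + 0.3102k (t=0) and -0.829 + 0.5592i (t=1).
0.8616 - 0.4738i + 0.1287j + 0.1287k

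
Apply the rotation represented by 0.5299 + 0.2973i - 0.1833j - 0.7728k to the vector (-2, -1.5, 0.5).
(-0.869, 2.397, 0.011)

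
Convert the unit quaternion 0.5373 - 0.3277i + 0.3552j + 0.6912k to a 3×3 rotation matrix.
[[-0.2078, -0.9756, -0.0713], [0.51, -0.1703, 0.8432], [-0.8347, 0.1389, 0.5329]]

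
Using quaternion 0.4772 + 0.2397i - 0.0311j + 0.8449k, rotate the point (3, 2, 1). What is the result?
(-2.556, 1.008, 2.54)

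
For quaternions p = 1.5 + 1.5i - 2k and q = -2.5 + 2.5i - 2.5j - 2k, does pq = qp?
No: pq = -11.5 - 5i - 5.75j - 1.75k ≠ -11.5 + 5i - 1.75j + 5.75k = qp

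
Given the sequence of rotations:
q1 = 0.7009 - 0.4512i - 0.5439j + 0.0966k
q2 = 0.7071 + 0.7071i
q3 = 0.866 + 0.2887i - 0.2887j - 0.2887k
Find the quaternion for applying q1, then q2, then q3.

q2 · q1 = 0.8146 + 0.1766i - 0.4529j - 0.3163k
q3 · q2 · q1 = 0.4324 + 0.3487i - 0.5871j - 0.5889k
0.4324 + 0.3487i - 0.5871j - 0.5889k


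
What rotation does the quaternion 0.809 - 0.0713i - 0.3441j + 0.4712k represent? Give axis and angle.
axis = (-0.1213, -0.5854, 0.8016), θ = 72°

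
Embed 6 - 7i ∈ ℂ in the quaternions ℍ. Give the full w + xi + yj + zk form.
6 - 7i + 0j + 0k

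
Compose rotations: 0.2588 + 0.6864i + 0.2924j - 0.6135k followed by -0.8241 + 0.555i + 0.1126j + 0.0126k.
-0.6194 - 0.4948i + 0.1373j + 0.5938k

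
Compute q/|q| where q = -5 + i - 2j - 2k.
-0.8575 + 0.1715i - 0.343j - 0.343k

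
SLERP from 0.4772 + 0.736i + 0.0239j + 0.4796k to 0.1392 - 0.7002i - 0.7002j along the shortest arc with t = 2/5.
0.2609 + 0.8377i + 0.3495j + 0.3288k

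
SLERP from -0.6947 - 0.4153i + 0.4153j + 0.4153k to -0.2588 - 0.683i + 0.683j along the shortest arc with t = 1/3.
-0.5804 - 0.5377i + 0.5377j + 0.2911k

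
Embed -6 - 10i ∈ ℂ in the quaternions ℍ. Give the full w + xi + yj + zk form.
-6 - 10i + 0j + 0k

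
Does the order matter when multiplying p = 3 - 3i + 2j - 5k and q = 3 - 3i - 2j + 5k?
Yes: pq = 29 - 18i + 30j + 12k ≠ 29 - 18i - 30j - 12k = qp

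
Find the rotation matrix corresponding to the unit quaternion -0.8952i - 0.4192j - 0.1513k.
[[0.6028, 0.7505, 0.2709], [0.7505, -0.6485, 0.1268], [0.2709, 0.1268, -0.9542]]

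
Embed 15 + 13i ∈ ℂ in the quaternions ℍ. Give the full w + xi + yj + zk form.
15 + 13i + 0j + 0k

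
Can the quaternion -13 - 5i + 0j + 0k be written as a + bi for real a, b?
Yes. The quaternion -13 - 5i has j- and k-coefficients y = z = 0, so it lies in the complex subalgebra spanned by 1 and i.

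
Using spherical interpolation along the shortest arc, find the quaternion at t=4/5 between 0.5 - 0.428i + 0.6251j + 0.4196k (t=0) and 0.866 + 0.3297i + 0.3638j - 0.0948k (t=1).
0.8667 + 0.1802i + 0.4646j + 0.02k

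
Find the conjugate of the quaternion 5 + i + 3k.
5 - i - 3k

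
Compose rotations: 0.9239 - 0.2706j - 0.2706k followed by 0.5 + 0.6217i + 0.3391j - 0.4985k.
0.4188 + 0.3477i + 0.3462j - 0.7641k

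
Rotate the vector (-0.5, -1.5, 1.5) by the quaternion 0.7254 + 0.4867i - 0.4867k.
(-2.033, -0.785, -0.033)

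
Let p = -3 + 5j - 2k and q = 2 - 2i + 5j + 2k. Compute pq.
-27 + 26i - j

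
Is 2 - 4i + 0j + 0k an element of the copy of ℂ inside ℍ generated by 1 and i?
Yes. The quaternion 2 - 4i has j- and k-coefficients y = z = 0, so it lies in the complex subalgebra spanned by 1 and i.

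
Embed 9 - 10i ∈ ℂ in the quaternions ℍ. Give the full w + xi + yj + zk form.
9 - 10i + 0j + 0k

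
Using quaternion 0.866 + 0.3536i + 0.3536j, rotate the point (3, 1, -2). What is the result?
(1.275, 2.725, -2.225)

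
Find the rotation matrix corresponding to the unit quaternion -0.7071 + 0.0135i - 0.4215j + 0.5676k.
[[0.0003, 0.7913, 0.6114], [-0.8141, 0.3553, -0.4594], [-0.5808, -0.4976, 0.6443]]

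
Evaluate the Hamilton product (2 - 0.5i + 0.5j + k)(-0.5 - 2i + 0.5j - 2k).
-0.25 - 5.25i - 2.25j - 3.75k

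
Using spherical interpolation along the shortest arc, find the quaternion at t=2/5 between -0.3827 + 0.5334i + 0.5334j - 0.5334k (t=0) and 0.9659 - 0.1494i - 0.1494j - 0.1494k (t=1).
-0.726 + 0.4389i + 0.4389j - 0.2959k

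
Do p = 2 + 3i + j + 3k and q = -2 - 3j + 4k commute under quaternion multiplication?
No: pq = -13 + 7i - 20j - 7k ≠ -13 - 19i + 4j + 11k = qp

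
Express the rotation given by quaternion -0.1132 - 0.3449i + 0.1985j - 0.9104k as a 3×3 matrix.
[[-0.7365, -0.343, 0.5831], [0.0692, -0.8956, -0.4395], [0.6729, -0.2833, 0.6833]]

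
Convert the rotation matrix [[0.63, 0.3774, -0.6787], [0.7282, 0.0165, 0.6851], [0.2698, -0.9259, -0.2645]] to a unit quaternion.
0.5878 - 0.6852i - 0.4034j + 0.1492k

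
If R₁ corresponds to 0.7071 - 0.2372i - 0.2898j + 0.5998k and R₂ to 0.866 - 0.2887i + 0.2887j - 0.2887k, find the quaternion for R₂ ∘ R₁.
0.8007 - 0.3201i + 0.1948j + 0.4674k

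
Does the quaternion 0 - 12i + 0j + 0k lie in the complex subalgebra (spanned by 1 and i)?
Yes. The quaternion -12i has j- and k-coefficients y = z = 0, so it lies in the complex subalgebra spanned by 1 and i.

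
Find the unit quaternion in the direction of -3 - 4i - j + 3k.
-0.5071 - 0.6761i - 0.169j + 0.5071k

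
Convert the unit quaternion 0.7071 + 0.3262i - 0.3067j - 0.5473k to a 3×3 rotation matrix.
[[0.2128, 0.5739, -0.7908], [-0.9741, 0.1881, -0.1256], [0.0767, 0.797, 0.5991]]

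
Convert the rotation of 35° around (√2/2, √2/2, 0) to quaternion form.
0.9537 + 0.2126i + 0.2126j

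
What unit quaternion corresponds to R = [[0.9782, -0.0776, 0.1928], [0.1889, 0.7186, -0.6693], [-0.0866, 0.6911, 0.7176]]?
0.9239 + 0.3681i + 0.0756j + 0.0721k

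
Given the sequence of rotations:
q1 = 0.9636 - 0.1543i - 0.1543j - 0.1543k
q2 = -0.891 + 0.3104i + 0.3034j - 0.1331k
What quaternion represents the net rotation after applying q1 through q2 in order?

q2 · q1 = -0.7844 + 0.3692i + 0.4983j + 0.0081k
-0.7844 + 0.3692i + 0.4983j + 0.0081k


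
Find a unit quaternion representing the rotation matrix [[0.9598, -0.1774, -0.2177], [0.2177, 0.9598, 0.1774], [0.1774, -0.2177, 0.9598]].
0.9848 - 0.1003i - 0.1003j + 0.1003k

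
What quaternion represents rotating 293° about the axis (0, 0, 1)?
-0.8339 + 0.5519k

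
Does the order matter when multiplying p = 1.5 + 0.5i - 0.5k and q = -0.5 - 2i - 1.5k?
Yes: pq = -0.5 - 3.25i + 1.75j - 2k ≠ -0.5 - 3.25i - 1.75j - 2k = qp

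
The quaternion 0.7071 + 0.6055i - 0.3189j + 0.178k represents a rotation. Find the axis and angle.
axis = (0.8563, -0.451, 0.2517), θ = π/2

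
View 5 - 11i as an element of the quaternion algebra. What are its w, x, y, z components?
5 - 11i + 0j + 0k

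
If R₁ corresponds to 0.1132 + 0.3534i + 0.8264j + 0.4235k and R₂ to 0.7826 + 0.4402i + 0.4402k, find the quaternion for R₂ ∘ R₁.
-0.2534 - 0.0374i + 0.6159j + 0.745k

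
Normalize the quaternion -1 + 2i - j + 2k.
-0.3162 + 0.6325i - 0.3162j + 0.6325k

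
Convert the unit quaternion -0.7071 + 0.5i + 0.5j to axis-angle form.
axis = (√2/2, √2/2, 0), θ = 3π/2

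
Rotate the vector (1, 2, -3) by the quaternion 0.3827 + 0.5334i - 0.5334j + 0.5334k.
(-2.575, 2.495, 1.07)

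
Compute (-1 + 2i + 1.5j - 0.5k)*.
-1 - 2i - 1.5j + 0.5k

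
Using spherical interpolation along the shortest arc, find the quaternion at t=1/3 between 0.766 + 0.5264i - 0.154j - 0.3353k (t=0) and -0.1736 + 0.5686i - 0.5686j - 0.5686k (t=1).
0.5066 + 0.6259i - 0.3455j - 0.482k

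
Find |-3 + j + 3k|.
√19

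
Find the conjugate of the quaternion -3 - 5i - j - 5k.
-3 + 5i + j + 5k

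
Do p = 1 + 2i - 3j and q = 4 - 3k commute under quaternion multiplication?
No: pq = 4 + 17i - 6j - 3k ≠ 4 - i - 18j - 3k = qp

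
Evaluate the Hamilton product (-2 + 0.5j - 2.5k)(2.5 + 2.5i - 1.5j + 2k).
0.75 - 7.75i - 2j - 11.5k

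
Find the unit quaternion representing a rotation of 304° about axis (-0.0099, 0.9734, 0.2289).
-0.8829 - 0.0046i + 0.457j + 0.1075k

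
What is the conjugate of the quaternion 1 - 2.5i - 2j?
1 + 2.5i + 2j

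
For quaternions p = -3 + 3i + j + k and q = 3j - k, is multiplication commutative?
No: pq = -2 - 4i - 6j + 12k ≠ -2 + 4i - 12j - 6k = qp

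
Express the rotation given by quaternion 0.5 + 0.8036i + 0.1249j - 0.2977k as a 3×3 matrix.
[[0.7915, 0.4984, -0.3536], [-0.097, -0.4688, -0.878], [-0.6034, 0.7292, -0.3227]]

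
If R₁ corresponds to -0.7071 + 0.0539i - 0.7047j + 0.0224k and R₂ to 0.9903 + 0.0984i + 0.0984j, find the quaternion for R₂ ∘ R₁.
-0.6362 - 0.014i - 0.7696j - 0.0525k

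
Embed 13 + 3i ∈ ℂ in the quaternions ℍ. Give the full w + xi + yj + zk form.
13 + 3i + 0j + 0k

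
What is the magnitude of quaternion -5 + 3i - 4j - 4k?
√66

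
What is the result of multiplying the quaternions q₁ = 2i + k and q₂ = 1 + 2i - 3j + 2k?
-6 + 5i - 2j - 5k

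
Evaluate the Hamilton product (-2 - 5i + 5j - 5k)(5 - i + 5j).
-40 + 2i + 20j - 45k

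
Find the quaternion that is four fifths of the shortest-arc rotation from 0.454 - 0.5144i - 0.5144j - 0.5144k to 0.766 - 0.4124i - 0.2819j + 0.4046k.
0.7668 - 0.4777i - 0.3657j + 0.2237k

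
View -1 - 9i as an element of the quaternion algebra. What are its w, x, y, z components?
-1 - 9i + 0j + 0k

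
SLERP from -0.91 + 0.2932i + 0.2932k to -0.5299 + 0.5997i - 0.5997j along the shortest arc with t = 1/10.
-0.8989 + 0.3381i - 0.0678j + 0.2703k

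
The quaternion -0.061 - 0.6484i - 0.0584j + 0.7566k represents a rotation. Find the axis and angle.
axis = (-0.6496, -0.0585, 0.758), θ = 187°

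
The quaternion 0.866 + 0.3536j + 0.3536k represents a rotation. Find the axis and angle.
axis = (0, √2/2, √2/2), θ = π/3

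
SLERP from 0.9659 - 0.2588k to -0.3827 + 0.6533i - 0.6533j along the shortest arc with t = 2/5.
0.8708 - 0.3227i + 0.3227j - 0.1827k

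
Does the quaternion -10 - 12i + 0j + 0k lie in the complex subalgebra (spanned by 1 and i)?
Yes. The quaternion -10 - 12i has j- and k-coefficients y = z = 0, so it lies in the complex subalgebra spanned by 1 and i.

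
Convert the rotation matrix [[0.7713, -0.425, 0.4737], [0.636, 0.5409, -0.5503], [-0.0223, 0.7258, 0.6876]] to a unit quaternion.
0.866 + 0.3684i + 0.1432j + 0.3063k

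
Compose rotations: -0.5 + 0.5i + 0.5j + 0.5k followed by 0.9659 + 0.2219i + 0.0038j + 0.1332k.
-0.6624 + 0.3073i + 0.4367j + 0.5254k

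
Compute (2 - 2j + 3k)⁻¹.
0.1176 + 0.1176j - 0.1765k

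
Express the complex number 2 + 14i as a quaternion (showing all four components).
2 + 14i + 0j + 0k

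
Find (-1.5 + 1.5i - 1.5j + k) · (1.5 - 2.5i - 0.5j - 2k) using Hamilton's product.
2.75 + 9.5i - j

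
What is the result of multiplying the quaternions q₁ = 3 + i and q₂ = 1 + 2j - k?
3 + i + 7j - k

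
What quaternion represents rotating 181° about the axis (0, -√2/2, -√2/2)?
-0.0087 - 0.7071j - 0.7071k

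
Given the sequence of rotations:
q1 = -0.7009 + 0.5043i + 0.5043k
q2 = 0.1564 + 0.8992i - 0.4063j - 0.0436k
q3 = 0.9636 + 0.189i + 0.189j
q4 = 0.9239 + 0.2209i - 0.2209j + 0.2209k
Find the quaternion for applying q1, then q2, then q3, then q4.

q2 · q1 = -0.5411 - 0.7563i - 0.1907j + 0.3143k
q3 · q2 · q1 = -0.3424 - 0.7716i - 0.3454j + 0.4098k
q4 · q3 · q2 · q1 = -0.3127 - 0.8027i - 0.5045j + 0.0562k
-0.3127 - 0.8027i - 0.5045j + 0.0562k


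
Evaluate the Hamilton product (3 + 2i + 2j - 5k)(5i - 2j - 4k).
-26 - 3i - 23j - 26k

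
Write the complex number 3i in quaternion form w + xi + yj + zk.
0 + 3i + 0j + 0k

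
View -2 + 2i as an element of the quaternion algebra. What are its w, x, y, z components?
-2 + 2i + 0j + 0k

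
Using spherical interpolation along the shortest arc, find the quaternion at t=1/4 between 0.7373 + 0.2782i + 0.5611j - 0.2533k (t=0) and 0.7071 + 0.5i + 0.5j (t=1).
0.7379 + 0.3378i + 0.5519j - 0.1916k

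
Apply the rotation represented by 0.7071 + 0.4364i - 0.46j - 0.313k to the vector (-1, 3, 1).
(-1.181, 1.784, 2.534)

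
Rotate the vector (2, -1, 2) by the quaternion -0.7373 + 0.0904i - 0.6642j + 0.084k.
(2.193, -1.414, -1.481)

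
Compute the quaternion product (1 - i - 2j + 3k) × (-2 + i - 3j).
-7 + 12i + 4j - k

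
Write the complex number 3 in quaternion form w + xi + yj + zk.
3 + 0i + 0j + 0k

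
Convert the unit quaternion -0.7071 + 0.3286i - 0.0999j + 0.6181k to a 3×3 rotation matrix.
[[0.2159, 0.8085, 0.5475], [-0.9398, 0.0199, 0.3412], [0.2649, -0.5882, 0.7641]]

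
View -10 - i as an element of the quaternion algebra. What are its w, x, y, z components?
-10 - i + 0j + 0k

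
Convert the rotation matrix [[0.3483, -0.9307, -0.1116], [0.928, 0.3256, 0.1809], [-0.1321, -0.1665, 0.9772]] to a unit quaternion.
0.8141 - 0.1067i + 0.0063j + 0.5708k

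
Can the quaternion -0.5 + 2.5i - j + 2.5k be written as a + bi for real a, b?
No. The quaternion -0.5 + 2.5i - j + 2.5k has j-coefficient y = -1 and k-coefficient z = 2.5, not both zero, so it does not lie in the complex subalgebra spanned by 1 and i.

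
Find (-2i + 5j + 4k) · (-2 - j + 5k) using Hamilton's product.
-15 + 33i - 6k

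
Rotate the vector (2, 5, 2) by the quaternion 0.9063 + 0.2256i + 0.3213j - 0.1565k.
(4.656, 2.95, 1.619)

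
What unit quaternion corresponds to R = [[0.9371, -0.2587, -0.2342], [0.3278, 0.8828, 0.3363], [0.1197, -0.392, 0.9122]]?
0.9659 - 0.1885i - 0.0916j + 0.1518k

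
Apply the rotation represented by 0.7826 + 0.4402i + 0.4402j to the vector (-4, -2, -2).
(-4.603, -1.397, 0.928)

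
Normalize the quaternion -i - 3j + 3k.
-0.2294i - 0.6882j + 0.6882k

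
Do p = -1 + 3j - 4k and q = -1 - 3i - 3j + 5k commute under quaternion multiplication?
No: pq = 30 + 6i + 12j + 8k ≠ 30 - 12j - 10k = qp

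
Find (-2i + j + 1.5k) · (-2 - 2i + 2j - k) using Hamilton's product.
-4.5 - 7j - 5k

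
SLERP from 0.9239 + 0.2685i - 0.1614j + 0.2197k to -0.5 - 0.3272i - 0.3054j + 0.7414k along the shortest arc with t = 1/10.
0.9414 + 0.2972i - 0.1134j + 0.1121k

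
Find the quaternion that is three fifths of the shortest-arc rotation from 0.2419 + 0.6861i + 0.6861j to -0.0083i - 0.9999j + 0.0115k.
0.1062 + 0.3067i + 0.9458j - 0.0074k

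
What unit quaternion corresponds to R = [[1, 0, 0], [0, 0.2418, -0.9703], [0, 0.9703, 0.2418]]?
0.788 + 0.6157i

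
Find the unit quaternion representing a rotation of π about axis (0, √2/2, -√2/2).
0.7071j - 0.7071k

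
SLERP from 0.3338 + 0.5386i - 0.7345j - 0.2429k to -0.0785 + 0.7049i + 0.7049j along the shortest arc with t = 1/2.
0.2702 - 0.109i - 0.9433j - 0.1592k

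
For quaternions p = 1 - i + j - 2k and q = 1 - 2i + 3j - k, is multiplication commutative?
No: pq = -6 + 2i + 7j - 4k ≠ -6 - 8i + j - 2k = qp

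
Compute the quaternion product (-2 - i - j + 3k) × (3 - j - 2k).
-1 + 2i - 3j + 14k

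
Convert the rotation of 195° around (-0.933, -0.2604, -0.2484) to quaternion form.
-0.1305 - 0.925i - 0.2582j - 0.2463k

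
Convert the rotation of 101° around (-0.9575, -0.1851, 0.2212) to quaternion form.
0.6361 - 0.7388i - 0.1428j + 0.1707k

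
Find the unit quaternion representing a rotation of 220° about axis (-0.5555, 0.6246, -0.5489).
-0.342 - 0.522i + 0.5869j - 0.5158k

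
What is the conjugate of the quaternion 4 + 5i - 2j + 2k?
4 - 5i + 2j - 2k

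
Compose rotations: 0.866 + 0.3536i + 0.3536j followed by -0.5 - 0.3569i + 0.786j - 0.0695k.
-0.5847 - 0.4613i + 0.4793j - 0.4643k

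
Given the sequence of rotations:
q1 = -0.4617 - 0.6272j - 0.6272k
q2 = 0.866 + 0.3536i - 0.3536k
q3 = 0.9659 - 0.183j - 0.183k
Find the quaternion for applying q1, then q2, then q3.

q2 · q1 = -0.6216 - 0.385i - 0.3214j - 0.6017k
q3 · q2 · q1 = -0.7693 - 0.3206i - 0.1262j - 0.5379k
-0.7693 - 0.3206i - 0.1262j - 0.5379k


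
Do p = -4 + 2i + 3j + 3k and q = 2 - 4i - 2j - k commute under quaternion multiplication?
No: pq = 9 + 23i + 4j + 18k ≠ 9 + 17i + 24j + 2k = qp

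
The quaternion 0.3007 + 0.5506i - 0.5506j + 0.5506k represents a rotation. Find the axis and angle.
axis = (√3/3, -√3/3, √3/3), θ = 145°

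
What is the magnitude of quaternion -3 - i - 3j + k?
√20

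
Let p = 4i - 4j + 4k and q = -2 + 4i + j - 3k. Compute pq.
36j + 12k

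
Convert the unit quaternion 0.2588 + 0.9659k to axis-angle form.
axis = (0, 0, 1), θ = 5π/6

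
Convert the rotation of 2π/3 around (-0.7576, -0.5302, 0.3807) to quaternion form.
0.5 - 0.6561i - 0.4592j + 0.3297k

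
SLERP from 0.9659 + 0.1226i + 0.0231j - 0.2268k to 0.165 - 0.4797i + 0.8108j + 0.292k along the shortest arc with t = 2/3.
0.6088 - 0.3478i + 0.6996j + 0.1378k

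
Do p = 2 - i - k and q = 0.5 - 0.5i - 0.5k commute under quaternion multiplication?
Yes: pq = qp = -1.5i - 1.5k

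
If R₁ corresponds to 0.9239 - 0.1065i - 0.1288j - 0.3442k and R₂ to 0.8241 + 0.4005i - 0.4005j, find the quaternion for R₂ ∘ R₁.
0.7525 + 0.4201i - 0.3383j - 0.3779k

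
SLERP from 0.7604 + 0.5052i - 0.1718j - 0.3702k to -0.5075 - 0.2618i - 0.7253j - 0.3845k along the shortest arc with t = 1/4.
0.8253 + 0.5231i + 0.0941j - 0.1908k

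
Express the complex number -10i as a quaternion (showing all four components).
0 - 10i + 0j + 0k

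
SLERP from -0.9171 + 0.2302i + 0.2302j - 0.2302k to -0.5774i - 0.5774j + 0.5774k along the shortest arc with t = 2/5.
-0.6415 + 0.4429i + 0.4429j - 0.4429k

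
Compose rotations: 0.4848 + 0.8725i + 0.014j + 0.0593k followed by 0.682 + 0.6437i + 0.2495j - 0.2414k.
-0.2202 + 0.9253i - 0.1183j - 0.2853k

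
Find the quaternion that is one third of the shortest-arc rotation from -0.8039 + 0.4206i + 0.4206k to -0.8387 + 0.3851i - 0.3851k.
-0.8831 + 0.4422i + 0.157k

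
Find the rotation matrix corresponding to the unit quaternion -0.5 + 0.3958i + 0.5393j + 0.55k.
[[-0.1867, 0.9769, -0.1039], [-0.1231, 0.0817, 0.989], [0.9747, 0.1974, 0.105]]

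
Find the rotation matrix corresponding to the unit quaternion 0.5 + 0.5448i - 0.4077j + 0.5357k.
[[0.0936, -0.9799, 0.176], [0.0915, -0.1676, -0.9816], [0.9914, 0.108, 0.0739]]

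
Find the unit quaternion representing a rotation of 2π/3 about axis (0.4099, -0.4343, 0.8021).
0.5 + 0.355i - 0.3761j + 0.6946k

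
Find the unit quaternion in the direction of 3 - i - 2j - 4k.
0.5477 - 0.1826i - 0.3651j - 0.7303k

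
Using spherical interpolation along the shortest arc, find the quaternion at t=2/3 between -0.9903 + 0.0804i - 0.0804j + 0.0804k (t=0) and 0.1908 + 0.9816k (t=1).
-0.6249 + 0.0378i - 0.0378j - 0.7789k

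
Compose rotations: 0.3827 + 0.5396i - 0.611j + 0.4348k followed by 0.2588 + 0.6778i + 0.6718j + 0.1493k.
0.0789 + 0.7824i - 0.1152j - 0.607k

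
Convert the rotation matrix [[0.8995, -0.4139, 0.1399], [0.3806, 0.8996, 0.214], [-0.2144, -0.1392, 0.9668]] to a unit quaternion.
0.9703 - 0.091i + 0.0913j + 0.2047k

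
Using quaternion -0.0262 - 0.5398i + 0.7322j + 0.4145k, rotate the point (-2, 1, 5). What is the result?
(-2.366, 4.592, -1.821)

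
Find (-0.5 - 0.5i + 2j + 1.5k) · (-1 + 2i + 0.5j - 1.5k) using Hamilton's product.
2.75 - 4.25i - 5k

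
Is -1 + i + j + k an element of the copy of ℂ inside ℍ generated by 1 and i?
No. The quaternion -1 + i + j + k has j-coefficient y = 1 and k-coefficient z = 1, not both zero, so it does not lie in the complex subalgebra spanned by 1 and i.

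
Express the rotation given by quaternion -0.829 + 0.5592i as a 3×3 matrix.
[[1, 0, 0], [0, 0.3746, 0.9272], [0, -0.9272, 0.3746]]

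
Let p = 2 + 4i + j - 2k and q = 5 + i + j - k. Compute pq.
3 + 23i + 9j - 9k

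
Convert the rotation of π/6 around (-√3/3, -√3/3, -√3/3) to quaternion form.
0.9659 - 0.1494i - 0.1494j - 0.1494k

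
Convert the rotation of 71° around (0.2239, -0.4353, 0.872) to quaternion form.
0.8141 + 0.13i - 0.2528j + 0.5064k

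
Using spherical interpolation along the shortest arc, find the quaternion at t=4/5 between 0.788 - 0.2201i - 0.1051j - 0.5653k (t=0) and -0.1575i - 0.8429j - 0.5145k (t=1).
0.1963 - 0.192i - 0.7602j - 0.5889k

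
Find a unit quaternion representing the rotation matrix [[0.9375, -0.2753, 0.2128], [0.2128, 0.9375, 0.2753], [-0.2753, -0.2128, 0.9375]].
0.9763 - 0.125i + 0.125j + 0.125k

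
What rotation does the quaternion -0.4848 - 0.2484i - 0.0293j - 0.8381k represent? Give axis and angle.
axis = (-0.284, -0.0335, -0.9582), θ = 238°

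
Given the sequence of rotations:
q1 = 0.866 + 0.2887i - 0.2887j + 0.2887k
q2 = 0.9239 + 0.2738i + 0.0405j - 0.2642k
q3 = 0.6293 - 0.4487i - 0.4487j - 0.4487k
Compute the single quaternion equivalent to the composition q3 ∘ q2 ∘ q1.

q2 · q1 = 0.809 + 0.4393i - 0.387j - 0.0528k
q3 · q2 · q1 = 0.5089 - 0.2365i - 0.8273j - 0.0255k
0.5089 - 0.2365i - 0.8273j - 0.0255k


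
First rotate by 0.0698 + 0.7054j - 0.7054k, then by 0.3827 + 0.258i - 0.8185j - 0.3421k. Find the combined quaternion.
0.3628 + 0.8367i + 0.3948j - 0.1118k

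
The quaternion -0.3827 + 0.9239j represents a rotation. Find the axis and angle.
axis = (0, 1, 0), θ = 5π/4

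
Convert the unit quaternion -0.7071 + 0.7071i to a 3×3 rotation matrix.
[[1, 0, 0], [0, 0, 1], [0, -1, 0]]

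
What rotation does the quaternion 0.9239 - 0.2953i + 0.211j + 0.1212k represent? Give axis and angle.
axis = (-0.7717, 0.5514, 0.3167), θ = π/4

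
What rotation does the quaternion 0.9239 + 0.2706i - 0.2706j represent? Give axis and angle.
axis = (√2/2, -√2/2, 0), θ = π/4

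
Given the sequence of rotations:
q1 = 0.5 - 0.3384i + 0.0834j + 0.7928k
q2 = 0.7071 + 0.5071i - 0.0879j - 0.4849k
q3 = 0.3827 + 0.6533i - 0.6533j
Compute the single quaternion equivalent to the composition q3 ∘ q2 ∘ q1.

q2 · q1 = 0.9169 - 0.015i - 0.2229j + 0.3307k
q3 · q2 · q1 = 0.2151 + 0.3772i - 0.9004j - 0.0289k
0.2151 + 0.3772i - 0.9004j - 0.0289k


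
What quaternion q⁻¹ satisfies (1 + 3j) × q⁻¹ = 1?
0.1 - 0.3j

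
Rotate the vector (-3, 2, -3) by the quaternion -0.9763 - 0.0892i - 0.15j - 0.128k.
(-4.16, 1.48, -1.582)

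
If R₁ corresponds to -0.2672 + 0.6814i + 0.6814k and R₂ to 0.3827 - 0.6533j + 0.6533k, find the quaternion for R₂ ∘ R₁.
-0.5474 - 0.1844i + 0.6197j + 0.5314k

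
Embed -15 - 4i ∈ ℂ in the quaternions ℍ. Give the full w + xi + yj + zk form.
-15 - 4i + 0j + 0k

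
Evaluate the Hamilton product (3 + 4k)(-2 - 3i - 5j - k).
-2 + 11i - 27j - 11k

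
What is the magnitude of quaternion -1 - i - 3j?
√11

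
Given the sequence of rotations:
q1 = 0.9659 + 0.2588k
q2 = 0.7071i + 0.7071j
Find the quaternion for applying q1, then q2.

q2 · q1 = 0.866i + 0.5j
0.866i + 0.5j


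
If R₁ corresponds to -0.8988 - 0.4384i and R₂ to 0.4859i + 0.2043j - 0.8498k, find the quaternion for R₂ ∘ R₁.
0.213 - 0.4367i + 0.1889j + 0.8534k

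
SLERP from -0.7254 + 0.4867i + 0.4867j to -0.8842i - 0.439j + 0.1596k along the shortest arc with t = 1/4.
-0.5763 + 0.6364i + 0.5107j - 0.0451k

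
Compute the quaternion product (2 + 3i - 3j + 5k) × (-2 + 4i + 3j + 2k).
-17 - 19i + 26j + 15k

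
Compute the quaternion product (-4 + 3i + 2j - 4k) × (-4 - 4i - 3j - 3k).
22 - 14i + 29j + 27k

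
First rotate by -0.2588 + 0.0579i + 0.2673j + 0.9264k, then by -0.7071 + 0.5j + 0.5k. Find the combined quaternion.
-0.4139 + 0.2886i - 0.2895j - 0.8134k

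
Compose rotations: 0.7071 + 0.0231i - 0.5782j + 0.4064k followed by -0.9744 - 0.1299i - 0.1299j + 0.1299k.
-0.8139 - 0.092i + 0.5273j - 0.226k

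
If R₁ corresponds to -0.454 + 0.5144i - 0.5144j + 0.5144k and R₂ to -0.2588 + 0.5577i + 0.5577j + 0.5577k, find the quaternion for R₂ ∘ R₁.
-0.1694 + 0.1874i - 0.1201j - 0.9601k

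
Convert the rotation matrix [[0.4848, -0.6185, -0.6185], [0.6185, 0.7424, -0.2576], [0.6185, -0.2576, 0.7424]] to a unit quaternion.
0.8616 - 0.3589j + 0.3589k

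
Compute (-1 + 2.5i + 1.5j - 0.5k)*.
-1 - 2.5i - 1.5j + 0.5k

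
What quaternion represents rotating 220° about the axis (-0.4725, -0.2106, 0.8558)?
-0.342 - 0.444i - 0.1979j + 0.8042k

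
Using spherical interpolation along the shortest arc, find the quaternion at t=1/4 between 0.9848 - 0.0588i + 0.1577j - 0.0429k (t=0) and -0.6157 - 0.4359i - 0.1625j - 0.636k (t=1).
0.9701 + 0.0789i + 0.1739j + 0.1497k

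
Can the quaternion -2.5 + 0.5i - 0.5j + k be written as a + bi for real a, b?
No. The quaternion -2.5 + 0.5i - 0.5j + k has j-coefficient y = -0.5 and k-coefficient z = 1, not both zero, so it does not lie in the complex subalgebra spanned by 1 and i.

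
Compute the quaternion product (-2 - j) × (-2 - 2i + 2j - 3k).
6 + 7i - 2j + 4k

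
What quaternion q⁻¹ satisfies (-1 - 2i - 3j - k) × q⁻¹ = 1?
-0.0667 + 0.1333i + 0.2j + 0.0667k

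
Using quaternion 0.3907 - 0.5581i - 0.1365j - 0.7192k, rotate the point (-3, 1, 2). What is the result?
(2.322, 1.836, -2.288)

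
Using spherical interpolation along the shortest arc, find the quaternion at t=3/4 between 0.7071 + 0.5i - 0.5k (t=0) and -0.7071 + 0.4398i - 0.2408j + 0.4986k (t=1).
0.7828 - 0.2094i + 0.1955j - 0.5524k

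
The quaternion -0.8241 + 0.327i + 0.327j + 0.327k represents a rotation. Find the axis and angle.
axis = (√3/3, √3/3, √3/3), θ = 291°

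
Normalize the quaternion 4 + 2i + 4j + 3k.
0.5963 + 0.2981i + 0.5963j + 0.4472k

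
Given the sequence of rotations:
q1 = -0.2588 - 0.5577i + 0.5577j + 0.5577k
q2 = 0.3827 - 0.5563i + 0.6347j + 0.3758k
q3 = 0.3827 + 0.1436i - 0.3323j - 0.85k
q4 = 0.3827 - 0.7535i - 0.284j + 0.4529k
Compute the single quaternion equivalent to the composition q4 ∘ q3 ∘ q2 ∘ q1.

q2 · q1 = -0.9728 + 0.0749i + 0.1498j + 0.1599k
q3 · q2 · q1 = -0.1974 - 0.0368i + 0.294j + 0.9345k
q4 · q3 · q2 · q1 = -0.443 - 0.2639i + 0.8561j + 0.0363k
-0.443 - 0.2639i + 0.8561j + 0.0363k


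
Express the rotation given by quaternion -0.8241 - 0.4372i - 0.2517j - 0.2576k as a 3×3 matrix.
[[0.7406, -0.2045, 0.6401], [0.6447, 0.485, -0.5909], [-0.1896, 0.8503, 0.491]]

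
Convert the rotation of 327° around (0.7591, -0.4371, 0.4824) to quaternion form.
-0.9588 + 0.2156i - 0.1241j + 0.137k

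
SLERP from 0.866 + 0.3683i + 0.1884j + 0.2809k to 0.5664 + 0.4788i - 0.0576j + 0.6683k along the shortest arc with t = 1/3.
0.7931 + 0.4205i + 0.1093j + 0.4268k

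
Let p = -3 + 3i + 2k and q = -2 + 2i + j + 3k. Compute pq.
-6 - 14i - 8j - 10k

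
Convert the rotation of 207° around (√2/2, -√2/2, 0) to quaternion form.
-0.2334 + 0.6876i - 0.6876j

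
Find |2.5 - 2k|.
3.202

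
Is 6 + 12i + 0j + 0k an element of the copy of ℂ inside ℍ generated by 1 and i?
Yes. The quaternion 6 + 12i has j- and k-coefficients y = z = 0, so it lies in the complex subalgebra spanned by 1 and i.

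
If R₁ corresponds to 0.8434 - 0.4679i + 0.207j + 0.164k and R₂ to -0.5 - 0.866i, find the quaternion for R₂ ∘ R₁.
-0.8269 - 0.4964i + 0.0385j - 0.2613k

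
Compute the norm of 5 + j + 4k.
√42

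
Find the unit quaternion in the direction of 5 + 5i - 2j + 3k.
0.6299 + 0.6299i - 0.252j + 0.378k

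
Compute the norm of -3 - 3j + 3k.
√27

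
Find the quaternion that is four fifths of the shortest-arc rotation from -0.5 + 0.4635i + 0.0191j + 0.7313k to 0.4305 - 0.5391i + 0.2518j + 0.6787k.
0.2545 - 0.3679i + 0.2431j + 0.8607k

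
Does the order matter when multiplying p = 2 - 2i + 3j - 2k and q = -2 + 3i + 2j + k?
Yes: pq = -2 + 17i - 6j - 7k ≠ -2 + 3i + 2j + 19k = qp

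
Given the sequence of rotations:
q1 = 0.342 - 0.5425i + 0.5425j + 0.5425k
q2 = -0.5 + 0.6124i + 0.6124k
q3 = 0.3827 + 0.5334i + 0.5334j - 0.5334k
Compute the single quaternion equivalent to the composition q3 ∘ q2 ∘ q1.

q2 · q1 = -0.171 + 0.1485i - 0.9357j + 0.2704k
q3 · q2 · q1 = 0.4987 - 0.3893i - 0.6727j - 0.3836k
0.4987 - 0.3893i - 0.6727j - 0.3836k


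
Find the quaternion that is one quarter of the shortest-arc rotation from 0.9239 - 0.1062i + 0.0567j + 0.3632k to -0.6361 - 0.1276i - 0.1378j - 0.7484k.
0.8752 - 0.048i + 0.0796j + 0.4747k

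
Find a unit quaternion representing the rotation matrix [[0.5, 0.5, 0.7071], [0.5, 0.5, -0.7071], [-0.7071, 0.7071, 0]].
0.7071 + 0.5i + 0.5j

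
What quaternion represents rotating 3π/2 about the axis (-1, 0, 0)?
-0.7071 - 0.7071i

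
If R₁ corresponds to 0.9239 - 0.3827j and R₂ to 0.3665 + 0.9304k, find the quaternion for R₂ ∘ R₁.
0.3386 + 0.3561i - 0.1403j + 0.8596k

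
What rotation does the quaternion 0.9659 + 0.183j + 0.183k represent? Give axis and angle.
axis = (0, √2/2, √2/2), θ = π/6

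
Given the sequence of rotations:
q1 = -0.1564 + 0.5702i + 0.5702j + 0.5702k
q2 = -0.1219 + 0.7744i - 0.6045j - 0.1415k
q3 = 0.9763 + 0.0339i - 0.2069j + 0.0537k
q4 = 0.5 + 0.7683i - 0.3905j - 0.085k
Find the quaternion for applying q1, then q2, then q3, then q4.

q2 · q1 = 0.0029 - 0.4546i - 0.4972j + 0.7389k
q3 · q2 · q1 = -0.1243 - 0.5699i - 0.5355j + 0.6106k
q4 · q3 · q2 · q1 = 0.2185 - 0.6644i - 0.6399j - 0.3181k
0.2185 - 0.6644i - 0.6399j - 0.3181k


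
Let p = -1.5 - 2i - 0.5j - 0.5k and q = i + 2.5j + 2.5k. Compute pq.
4.5 - 1.5i + 0.75j - 8.25k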